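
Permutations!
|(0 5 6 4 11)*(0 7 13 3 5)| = 7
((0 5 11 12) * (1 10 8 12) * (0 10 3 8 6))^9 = (12) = ((0 5 11 1 3 8 12 10 6))^9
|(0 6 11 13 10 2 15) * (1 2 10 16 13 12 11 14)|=6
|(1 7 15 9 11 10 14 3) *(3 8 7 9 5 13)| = 11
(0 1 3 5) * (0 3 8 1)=(1 8)(3 5)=[0, 8, 2, 5, 4, 3, 6, 7, 1]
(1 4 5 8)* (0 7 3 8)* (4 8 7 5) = (0 5)(1 8)(3 7) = [5, 8, 2, 7, 4, 0, 6, 3, 1]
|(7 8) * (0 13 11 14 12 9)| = 6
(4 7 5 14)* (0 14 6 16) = (0 14 4 7 5 6 16) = [14, 1, 2, 3, 7, 6, 16, 5, 8, 9, 10, 11, 12, 13, 4, 15, 0]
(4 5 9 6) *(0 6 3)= [6, 1, 2, 0, 5, 9, 4, 7, 8, 3]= (0 6 4 5 9 3)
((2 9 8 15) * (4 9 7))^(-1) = ((2 7 4 9 8 15))^(-1) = (2 15 8 9 4 7)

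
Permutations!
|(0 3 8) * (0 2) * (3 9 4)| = 6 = |(0 9 4 3 8 2)|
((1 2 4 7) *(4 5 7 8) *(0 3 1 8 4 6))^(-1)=((0 3 1 2 5 7 8 6))^(-1)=(0 6 8 7 5 2 1 3)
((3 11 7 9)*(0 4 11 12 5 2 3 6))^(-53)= ((0 4 11 7 9 6)(2 3 12 5))^(-53)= (0 4 11 7 9 6)(2 5 12 3)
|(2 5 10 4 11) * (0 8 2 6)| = |(0 8 2 5 10 4 11 6)| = 8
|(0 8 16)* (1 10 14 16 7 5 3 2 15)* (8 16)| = 18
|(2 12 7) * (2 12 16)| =2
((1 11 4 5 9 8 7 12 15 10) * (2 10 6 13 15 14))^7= (1 12 5 10 7 4 2 8 11 14 9)(6 13 15)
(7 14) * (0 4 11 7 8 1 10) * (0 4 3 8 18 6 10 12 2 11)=[3, 12, 11, 8, 0, 5, 10, 14, 1, 9, 4, 7, 2, 13, 18, 15, 16, 17, 6]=(0 3 8 1 12 2 11 7 14 18 6 10 4)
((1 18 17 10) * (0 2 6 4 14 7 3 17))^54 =(0 18 1 10 17 3 7 14 4 6 2)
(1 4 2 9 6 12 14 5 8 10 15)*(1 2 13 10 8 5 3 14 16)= [0, 4, 9, 14, 13, 5, 12, 7, 8, 6, 15, 11, 16, 10, 3, 2, 1]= (1 4 13 10 15 2 9 6 12 16)(3 14)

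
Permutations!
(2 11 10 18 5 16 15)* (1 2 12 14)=(1 2 11 10 18 5 16 15 12 14)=[0, 2, 11, 3, 4, 16, 6, 7, 8, 9, 18, 10, 14, 13, 1, 12, 15, 17, 5]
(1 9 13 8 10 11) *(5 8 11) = [0, 9, 2, 3, 4, 8, 6, 7, 10, 13, 5, 1, 12, 11] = (1 9 13 11)(5 8 10)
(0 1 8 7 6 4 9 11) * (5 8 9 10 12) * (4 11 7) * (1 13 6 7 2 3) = (0 13 6 11)(1 9 2 3)(4 10 12 5 8) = [13, 9, 3, 1, 10, 8, 11, 7, 4, 2, 12, 0, 5, 6]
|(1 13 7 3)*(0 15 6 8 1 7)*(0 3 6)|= 6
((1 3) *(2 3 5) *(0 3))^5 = (5)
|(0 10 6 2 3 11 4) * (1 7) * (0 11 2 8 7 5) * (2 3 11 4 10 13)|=10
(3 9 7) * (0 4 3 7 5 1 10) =(0 4 3 9 5 1 10) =[4, 10, 2, 9, 3, 1, 6, 7, 8, 5, 0]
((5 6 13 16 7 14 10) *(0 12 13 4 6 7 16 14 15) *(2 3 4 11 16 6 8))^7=((0 12 13 14 10 5 7 15)(2 3 4 8)(6 11 16))^7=(0 15 7 5 10 14 13 12)(2 8 4 3)(6 11 16)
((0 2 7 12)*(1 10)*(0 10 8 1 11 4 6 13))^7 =((0 2 7 12 10 11 4 6 13)(1 8))^7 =(0 6 11 12 2 13 4 10 7)(1 8)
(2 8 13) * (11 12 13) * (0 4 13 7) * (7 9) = (0 4 13 2 8 11 12 9 7) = [4, 1, 8, 3, 13, 5, 6, 0, 11, 7, 10, 12, 9, 2]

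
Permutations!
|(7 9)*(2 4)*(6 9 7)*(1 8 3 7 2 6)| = 8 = |(1 8 3 7 2 4 6 9)|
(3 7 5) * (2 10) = [0, 1, 10, 7, 4, 3, 6, 5, 8, 9, 2] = (2 10)(3 7 5)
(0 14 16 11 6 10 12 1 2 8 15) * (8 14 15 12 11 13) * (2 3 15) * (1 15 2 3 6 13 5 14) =(0 3 2 1 6 10 11 13 8 12 15)(5 14 16) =[3, 6, 1, 2, 4, 14, 10, 7, 12, 9, 11, 13, 15, 8, 16, 0, 5]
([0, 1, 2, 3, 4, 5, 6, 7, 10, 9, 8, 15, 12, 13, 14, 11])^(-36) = (15)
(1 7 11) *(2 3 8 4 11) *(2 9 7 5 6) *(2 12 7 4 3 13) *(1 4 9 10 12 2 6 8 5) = [0, 1, 13, 5, 11, 8, 2, 10, 3, 9, 12, 4, 7, 6] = (2 13 6)(3 5 8)(4 11)(7 10 12)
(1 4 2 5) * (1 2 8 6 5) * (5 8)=(1 4 5 2)(6 8)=[0, 4, 1, 3, 5, 2, 8, 7, 6]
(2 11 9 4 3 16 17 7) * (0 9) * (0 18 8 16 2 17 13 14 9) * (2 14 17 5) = (2 11 18 8 16 13 17 7 5)(3 14 9 4) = [0, 1, 11, 14, 3, 2, 6, 5, 16, 4, 10, 18, 12, 17, 9, 15, 13, 7, 8]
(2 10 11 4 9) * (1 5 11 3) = (1 5 11 4 9 2 10 3) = [0, 5, 10, 1, 9, 11, 6, 7, 8, 2, 3, 4]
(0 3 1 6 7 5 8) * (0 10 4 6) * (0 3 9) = (0 9)(1 3)(4 6 7 5 8 10) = [9, 3, 2, 1, 6, 8, 7, 5, 10, 0, 4]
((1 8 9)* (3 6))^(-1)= ((1 8 9)(3 6))^(-1)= (1 9 8)(3 6)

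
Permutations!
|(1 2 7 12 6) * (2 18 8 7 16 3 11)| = 12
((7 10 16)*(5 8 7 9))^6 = (16)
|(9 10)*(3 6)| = 2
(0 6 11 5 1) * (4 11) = (0 6 4 11 5 1) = [6, 0, 2, 3, 11, 1, 4, 7, 8, 9, 10, 5]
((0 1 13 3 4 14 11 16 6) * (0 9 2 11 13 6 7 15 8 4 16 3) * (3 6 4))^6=((0 1 4 14 13)(2 11 6 9)(3 16 7 15 8))^6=(0 1 4 14 13)(2 6)(3 16 7 15 8)(9 11)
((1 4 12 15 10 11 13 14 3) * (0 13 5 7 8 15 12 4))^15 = ((0 13 14 3 1)(5 7 8 15 10 11))^15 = (5 15)(7 10)(8 11)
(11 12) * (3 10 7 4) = (3 10 7 4)(11 12) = [0, 1, 2, 10, 3, 5, 6, 4, 8, 9, 7, 12, 11]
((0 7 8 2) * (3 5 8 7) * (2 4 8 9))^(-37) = ((0 3 5 9 2)(4 8))^(-37) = (0 9 3 2 5)(4 8)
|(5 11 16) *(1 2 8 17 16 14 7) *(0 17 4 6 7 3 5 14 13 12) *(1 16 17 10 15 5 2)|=|(17)(0 10 15 5 11 13 12)(2 8 4 6 7 16 14 3)|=56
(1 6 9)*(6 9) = (1 9) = [0, 9, 2, 3, 4, 5, 6, 7, 8, 1]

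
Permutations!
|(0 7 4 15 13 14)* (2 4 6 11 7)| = 6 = |(0 2 4 15 13 14)(6 11 7)|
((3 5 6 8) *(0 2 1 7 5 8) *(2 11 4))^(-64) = (11)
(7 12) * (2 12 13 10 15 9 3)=[0, 1, 12, 2, 4, 5, 6, 13, 8, 3, 15, 11, 7, 10, 14, 9]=(2 12 7 13 10 15 9 3)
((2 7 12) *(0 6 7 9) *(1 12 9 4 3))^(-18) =(0 7)(1 2 3 12 4)(6 9)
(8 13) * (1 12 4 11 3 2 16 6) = (1 12 4 11 3 2 16 6)(8 13) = [0, 12, 16, 2, 11, 5, 1, 7, 13, 9, 10, 3, 4, 8, 14, 15, 6]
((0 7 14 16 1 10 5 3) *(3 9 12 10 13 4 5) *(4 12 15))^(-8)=((0 7 14 16 1 13 12 10 3)(4 5 9 15))^(-8)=(0 7 14 16 1 13 12 10 3)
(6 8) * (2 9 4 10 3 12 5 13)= (2 9 4 10 3 12 5 13)(6 8)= [0, 1, 9, 12, 10, 13, 8, 7, 6, 4, 3, 11, 5, 2]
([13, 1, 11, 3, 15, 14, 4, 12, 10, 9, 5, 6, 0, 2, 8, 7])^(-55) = [12, 1, 13, 3, 6, 14, 11, 15, 10, 9, 5, 2, 7, 0, 8, 4]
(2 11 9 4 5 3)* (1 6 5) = [0, 6, 11, 2, 1, 3, 5, 7, 8, 4, 10, 9] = (1 6 5 3 2 11 9 4)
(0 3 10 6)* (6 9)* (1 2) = (0 3 10 9 6)(1 2) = [3, 2, 1, 10, 4, 5, 0, 7, 8, 6, 9]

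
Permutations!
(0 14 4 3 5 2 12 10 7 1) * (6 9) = (0 14 4 3 5 2 12 10 7 1)(6 9) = [14, 0, 12, 5, 3, 2, 9, 1, 8, 6, 7, 11, 10, 13, 4]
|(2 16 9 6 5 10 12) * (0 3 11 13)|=|(0 3 11 13)(2 16 9 6 5 10 12)|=28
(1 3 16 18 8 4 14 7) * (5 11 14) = [0, 3, 2, 16, 5, 11, 6, 1, 4, 9, 10, 14, 12, 13, 7, 15, 18, 17, 8] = (1 3 16 18 8 4 5 11 14 7)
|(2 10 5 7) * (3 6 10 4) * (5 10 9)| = |(10)(2 4 3 6 9 5 7)| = 7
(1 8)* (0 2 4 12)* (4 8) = [2, 4, 8, 3, 12, 5, 6, 7, 1, 9, 10, 11, 0] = (0 2 8 1 4 12)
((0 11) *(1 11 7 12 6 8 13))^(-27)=(0 13 12 11 8 7 1 6)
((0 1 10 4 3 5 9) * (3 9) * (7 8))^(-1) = ((0 1 10 4 9)(3 5)(7 8))^(-1) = (0 9 4 10 1)(3 5)(7 8)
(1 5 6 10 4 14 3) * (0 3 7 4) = (0 3 1 5 6 10)(4 14 7) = [3, 5, 2, 1, 14, 6, 10, 4, 8, 9, 0, 11, 12, 13, 7]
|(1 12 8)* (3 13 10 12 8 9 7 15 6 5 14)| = 10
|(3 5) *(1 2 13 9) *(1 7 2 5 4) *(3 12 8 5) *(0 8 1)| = |(0 8 5 12 1 3 4)(2 13 9 7)| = 28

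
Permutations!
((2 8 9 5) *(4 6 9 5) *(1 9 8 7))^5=(1 5 4 7 8 9 2 6)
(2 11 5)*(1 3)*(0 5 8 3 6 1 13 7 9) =[5, 6, 11, 13, 4, 2, 1, 9, 3, 0, 10, 8, 12, 7] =(0 5 2 11 8 3 13 7 9)(1 6)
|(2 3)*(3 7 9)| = 4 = |(2 7 9 3)|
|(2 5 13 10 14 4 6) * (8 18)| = 14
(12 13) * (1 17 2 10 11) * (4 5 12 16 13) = (1 17 2 10 11)(4 5 12)(13 16) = [0, 17, 10, 3, 5, 12, 6, 7, 8, 9, 11, 1, 4, 16, 14, 15, 13, 2]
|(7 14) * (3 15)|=2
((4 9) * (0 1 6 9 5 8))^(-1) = (0 8 5 4 9 6 1)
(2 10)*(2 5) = [0, 1, 10, 3, 4, 2, 6, 7, 8, 9, 5] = (2 10 5)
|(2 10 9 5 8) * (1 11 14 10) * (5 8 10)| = |(1 11 14 5 10 9 8 2)| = 8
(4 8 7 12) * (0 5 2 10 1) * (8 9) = [5, 0, 10, 3, 9, 2, 6, 12, 7, 8, 1, 11, 4] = (0 5 2 10 1)(4 9 8 7 12)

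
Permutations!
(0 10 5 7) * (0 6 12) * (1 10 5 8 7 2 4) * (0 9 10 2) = (0 5)(1 2 4)(6 12 9 10 8 7) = [5, 2, 4, 3, 1, 0, 12, 6, 7, 10, 8, 11, 9]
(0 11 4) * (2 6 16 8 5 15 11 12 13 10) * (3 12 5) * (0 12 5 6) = (0 6 16 8 3 5 15 11 4 12 13 10 2) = [6, 1, 0, 5, 12, 15, 16, 7, 3, 9, 2, 4, 13, 10, 14, 11, 8]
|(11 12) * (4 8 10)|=6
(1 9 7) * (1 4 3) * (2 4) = (1 9 7 2 4 3) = [0, 9, 4, 1, 3, 5, 6, 2, 8, 7]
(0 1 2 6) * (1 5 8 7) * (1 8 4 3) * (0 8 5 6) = (0 6 8 7 5 4 3 1 2) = [6, 2, 0, 1, 3, 4, 8, 5, 7]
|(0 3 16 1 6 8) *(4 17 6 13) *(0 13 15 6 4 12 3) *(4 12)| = |(1 15 6 8 13 4 17 12 3 16)| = 10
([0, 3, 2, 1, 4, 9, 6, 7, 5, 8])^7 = (1 3)(5 9 8)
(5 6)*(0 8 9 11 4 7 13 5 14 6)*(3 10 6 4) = (0 8 9 11 3 10 6 14 4 7 13 5) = [8, 1, 2, 10, 7, 0, 14, 13, 9, 11, 6, 3, 12, 5, 4]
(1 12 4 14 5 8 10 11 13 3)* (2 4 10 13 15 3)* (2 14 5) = (1 12 10 11 15 3)(2 4 5 8 13 14) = [0, 12, 4, 1, 5, 8, 6, 7, 13, 9, 11, 15, 10, 14, 2, 3]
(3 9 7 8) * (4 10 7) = (3 9 4 10 7 8) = [0, 1, 2, 9, 10, 5, 6, 8, 3, 4, 7]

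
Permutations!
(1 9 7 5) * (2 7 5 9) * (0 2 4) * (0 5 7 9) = [2, 4, 9, 3, 5, 1, 6, 0, 8, 7] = (0 2 9 7)(1 4 5)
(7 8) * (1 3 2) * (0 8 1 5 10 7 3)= (0 8 3 2 5 10 7 1)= [8, 0, 5, 2, 4, 10, 6, 1, 3, 9, 7]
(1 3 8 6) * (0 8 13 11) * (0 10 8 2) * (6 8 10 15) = (0 2)(1 3 13 11 15 6) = [2, 3, 0, 13, 4, 5, 1, 7, 8, 9, 10, 15, 12, 11, 14, 6]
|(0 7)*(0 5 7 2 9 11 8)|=10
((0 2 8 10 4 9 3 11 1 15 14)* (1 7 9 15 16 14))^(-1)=(0 14 16 1 15 4 10 8 2)(3 9 7 11)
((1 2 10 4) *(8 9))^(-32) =((1 2 10 4)(8 9))^(-32) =(10)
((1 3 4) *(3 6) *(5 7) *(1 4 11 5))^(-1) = ((1 6 3 11 5 7))^(-1) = (1 7 5 11 3 6)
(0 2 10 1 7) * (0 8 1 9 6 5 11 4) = (0 2 10 9 6 5 11 4)(1 7 8) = [2, 7, 10, 3, 0, 11, 5, 8, 1, 6, 9, 4]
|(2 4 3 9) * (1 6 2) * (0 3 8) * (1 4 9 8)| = 15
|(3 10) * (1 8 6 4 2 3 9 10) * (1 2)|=4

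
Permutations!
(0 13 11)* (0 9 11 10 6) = (0 13 10 6)(9 11) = [13, 1, 2, 3, 4, 5, 0, 7, 8, 11, 6, 9, 12, 10]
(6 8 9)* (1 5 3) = (1 5 3)(6 8 9) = [0, 5, 2, 1, 4, 3, 8, 7, 9, 6]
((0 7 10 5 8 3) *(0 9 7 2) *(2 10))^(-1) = ((0 10 5 8 3 9 7 2))^(-1) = (0 2 7 9 3 8 5 10)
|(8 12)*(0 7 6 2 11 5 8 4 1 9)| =11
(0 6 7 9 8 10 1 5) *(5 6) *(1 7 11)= (0 5)(1 6 11)(7 9 8 10)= [5, 6, 2, 3, 4, 0, 11, 9, 10, 8, 7, 1]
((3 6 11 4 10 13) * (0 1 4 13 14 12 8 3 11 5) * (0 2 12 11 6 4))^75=((0 1)(2 12 8 3 4 10 14 11 13 6 5))^75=(0 1)(2 6 11 10 3 12 5 13 14 4 8)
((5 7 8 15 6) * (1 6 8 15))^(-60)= (15)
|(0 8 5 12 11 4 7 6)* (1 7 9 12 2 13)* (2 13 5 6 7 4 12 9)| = |(0 8 6)(1 4 2 5 13)(11 12)| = 30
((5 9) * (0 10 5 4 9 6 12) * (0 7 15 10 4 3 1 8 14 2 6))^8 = ((0 4 9 3 1 8 14 2 6 12 7 15 10 5))^8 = (0 6 9 7 1 10 14)(2 4 12 3 15 8 5)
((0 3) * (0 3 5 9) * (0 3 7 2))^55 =((0 5 9 3 7 2))^55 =(0 5 9 3 7 2)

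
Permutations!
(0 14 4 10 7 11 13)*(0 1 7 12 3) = (0 14 4 10 12 3)(1 7 11 13) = [14, 7, 2, 0, 10, 5, 6, 11, 8, 9, 12, 13, 3, 1, 4]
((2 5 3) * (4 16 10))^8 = (2 3 5)(4 10 16) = ((2 5 3)(4 16 10))^8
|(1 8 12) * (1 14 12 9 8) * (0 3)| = 2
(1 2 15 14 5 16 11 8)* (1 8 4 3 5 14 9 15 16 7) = (1 2 16 11 4 3 5 7)(9 15) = [0, 2, 16, 5, 3, 7, 6, 1, 8, 15, 10, 4, 12, 13, 14, 9, 11]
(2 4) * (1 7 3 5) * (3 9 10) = (1 7 9 10 3 5)(2 4) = [0, 7, 4, 5, 2, 1, 6, 9, 8, 10, 3]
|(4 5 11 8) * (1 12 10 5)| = 7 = |(1 12 10 5 11 8 4)|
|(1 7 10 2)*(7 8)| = 5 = |(1 8 7 10 2)|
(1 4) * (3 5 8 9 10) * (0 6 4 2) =(0 6 4 1 2)(3 5 8 9 10) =[6, 2, 0, 5, 1, 8, 4, 7, 9, 10, 3]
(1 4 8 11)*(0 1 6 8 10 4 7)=(0 1 7)(4 10)(6 8 11)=[1, 7, 2, 3, 10, 5, 8, 0, 11, 9, 4, 6]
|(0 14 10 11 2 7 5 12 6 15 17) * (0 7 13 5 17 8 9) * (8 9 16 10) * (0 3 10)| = 20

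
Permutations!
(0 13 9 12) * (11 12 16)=(0 13 9 16 11 12)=[13, 1, 2, 3, 4, 5, 6, 7, 8, 16, 10, 12, 0, 9, 14, 15, 11]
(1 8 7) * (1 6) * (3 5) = (1 8 7 6)(3 5) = [0, 8, 2, 5, 4, 3, 1, 6, 7]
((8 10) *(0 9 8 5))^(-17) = ((0 9 8 10 5))^(-17) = (0 10 9 5 8)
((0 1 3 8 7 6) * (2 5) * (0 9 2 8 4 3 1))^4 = ((2 5 8 7 6 9)(3 4))^4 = (2 6 8)(5 9 7)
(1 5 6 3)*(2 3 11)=(1 5 6 11 2 3)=[0, 5, 3, 1, 4, 6, 11, 7, 8, 9, 10, 2]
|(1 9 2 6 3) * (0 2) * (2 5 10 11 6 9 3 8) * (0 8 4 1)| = 24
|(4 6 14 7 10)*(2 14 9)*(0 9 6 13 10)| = |(0 9 2 14 7)(4 13 10)| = 15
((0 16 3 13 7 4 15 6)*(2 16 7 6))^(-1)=((0 7 4 15 2 16 3 13 6))^(-1)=(0 6 13 3 16 2 15 4 7)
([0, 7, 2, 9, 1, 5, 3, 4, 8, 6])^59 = (1 4 7)(3 6 9)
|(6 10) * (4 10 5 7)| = |(4 10 6 5 7)| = 5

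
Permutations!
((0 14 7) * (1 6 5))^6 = ((0 14 7)(1 6 5))^6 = (14)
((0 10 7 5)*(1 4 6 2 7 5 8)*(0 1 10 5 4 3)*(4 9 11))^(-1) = ((0 5 1 3)(2 7 8 10 9 11 4 6))^(-1) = (0 3 1 5)(2 6 4 11 9 10 8 7)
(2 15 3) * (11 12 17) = [0, 1, 15, 2, 4, 5, 6, 7, 8, 9, 10, 12, 17, 13, 14, 3, 16, 11] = (2 15 3)(11 12 17)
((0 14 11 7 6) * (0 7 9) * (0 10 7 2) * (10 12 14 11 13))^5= (0 13)(2 14)(6 12)(7 9)(10 11)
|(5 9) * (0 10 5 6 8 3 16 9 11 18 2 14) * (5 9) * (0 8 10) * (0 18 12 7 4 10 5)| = |(0 18 2 14 8 3 16)(4 10 9 6 5 11 12 7)| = 56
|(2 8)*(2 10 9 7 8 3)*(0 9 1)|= 6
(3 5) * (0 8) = (0 8)(3 5) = [8, 1, 2, 5, 4, 3, 6, 7, 0]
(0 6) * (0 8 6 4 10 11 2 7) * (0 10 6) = (0 4 6 8)(2 7 10 11) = [4, 1, 7, 3, 6, 5, 8, 10, 0, 9, 11, 2]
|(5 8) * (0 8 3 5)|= 2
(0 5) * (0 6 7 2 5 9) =[9, 1, 5, 3, 4, 6, 7, 2, 8, 0] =(0 9)(2 5 6 7)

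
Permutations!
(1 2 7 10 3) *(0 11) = (0 11)(1 2 7 10 3) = [11, 2, 7, 1, 4, 5, 6, 10, 8, 9, 3, 0]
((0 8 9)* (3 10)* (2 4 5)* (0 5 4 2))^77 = ((0 8 9 5)(3 10))^77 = (0 8 9 5)(3 10)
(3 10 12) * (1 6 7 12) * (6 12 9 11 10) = (1 12 3 6 7 9 11 10) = [0, 12, 2, 6, 4, 5, 7, 9, 8, 11, 1, 10, 3]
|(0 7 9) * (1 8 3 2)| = |(0 7 9)(1 8 3 2)| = 12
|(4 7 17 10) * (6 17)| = |(4 7 6 17 10)| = 5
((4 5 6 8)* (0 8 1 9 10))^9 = (0 8 4 5 6 1 9 10)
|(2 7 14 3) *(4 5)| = 4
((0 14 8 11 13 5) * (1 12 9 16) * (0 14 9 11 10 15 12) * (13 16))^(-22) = ((0 9 13 5 14 8 10 15 12 11 16 1))^(-22) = (0 13 14 10 12 16)(1 9 5 8 15 11)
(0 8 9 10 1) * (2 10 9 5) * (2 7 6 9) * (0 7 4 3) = (0 8 5 4 3)(1 7 6 9 2 10) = [8, 7, 10, 0, 3, 4, 9, 6, 5, 2, 1]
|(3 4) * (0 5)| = 2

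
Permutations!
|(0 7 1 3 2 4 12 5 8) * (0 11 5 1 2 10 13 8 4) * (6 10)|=30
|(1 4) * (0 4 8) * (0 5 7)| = |(0 4 1 8 5 7)| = 6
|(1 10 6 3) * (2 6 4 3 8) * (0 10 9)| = |(0 10 4 3 1 9)(2 6 8)| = 6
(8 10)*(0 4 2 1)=[4, 0, 1, 3, 2, 5, 6, 7, 10, 9, 8]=(0 4 2 1)(8 10)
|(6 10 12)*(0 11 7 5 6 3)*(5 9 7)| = |(0 11 5 6 10 12 3)(7 9)| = 14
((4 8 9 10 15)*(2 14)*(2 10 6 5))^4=((2 14 10 15 4 8 9 6 5))^4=(2 4 5 15 6 10 9 14 8)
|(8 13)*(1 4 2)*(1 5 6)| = |(1 4 2 5 6)(8 13)| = 10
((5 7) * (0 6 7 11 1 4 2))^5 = (0 1 7 2 11 6 4 5)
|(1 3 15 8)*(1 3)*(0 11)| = 6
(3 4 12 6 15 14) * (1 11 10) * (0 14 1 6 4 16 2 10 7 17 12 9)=(0 14 3 16 2 10 6 15 1 11 7 17 12 4 9)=[14, 11, 10, 16, 9, 5, 15, 17, 8, 0, 6, 7, 4, 13, 3, 1, 2, 12]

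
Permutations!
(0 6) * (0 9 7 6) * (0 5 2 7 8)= (0 5 2 7 6 9 8)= [5, 1, 7, 3, 4, 2, 9, 6, 0, 8]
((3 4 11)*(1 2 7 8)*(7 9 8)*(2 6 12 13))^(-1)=((1 6 12 13 2 9 8)(3 4 11))^(-1)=(1 8 9 2 13 12 6)(3 11 4)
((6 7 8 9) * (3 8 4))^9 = ((3 8 9 6 7 4))^9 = (3 6)(4 9)(7 8)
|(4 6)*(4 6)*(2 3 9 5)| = 4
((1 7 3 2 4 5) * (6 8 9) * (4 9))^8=((1 7 3 2 9 6 8 4 5))^8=(1 5 4 8 6 9 2 3 7)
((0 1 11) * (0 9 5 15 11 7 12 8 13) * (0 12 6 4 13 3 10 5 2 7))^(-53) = (0 1)(2 9 11 15 5 10 3 8 12 13 4 6 7)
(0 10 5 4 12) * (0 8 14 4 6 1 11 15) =(0 10 5 6 1 11 15)(4 12 8 14) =[10, 11, 2, 3, 12, 6, 1, 7, 14, 9, 5, 15, 8, 13, 4, 0]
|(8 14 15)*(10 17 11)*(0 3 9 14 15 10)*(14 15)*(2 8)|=|(0 3 9 15 2 8 14 10 17 11)|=10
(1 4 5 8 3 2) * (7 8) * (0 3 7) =(0 3 2 1 4 5)(7 8) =[3, 4, 1, 2, 5, 0, 6, 8, 7]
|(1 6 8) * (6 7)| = 4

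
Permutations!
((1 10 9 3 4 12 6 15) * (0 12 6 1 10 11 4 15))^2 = (0 1 4)(3 10)(6 12 11)(9 15)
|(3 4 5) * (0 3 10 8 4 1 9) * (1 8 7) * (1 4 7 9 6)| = |(0 3 8 7 4 5 10 9)(1 6)| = 8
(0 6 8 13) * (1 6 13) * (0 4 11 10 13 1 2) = (0 1 6 8 2)(4 11 10 13) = [1, 6, 0, 3, 11, 5, 8, 7, 2, 9, 13, 10, 12, 4]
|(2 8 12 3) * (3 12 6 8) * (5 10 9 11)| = 4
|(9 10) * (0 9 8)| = 4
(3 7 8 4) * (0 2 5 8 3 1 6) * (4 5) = (0 2 4 1 6)(3 7)(5 8) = [2, 6, 4, 7, 1, 8, 0, 3, 5]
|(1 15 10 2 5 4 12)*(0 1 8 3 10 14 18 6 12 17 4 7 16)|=14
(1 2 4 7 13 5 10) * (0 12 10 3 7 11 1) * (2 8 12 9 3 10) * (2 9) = (0 2 4 11 1 8 12 9 3 7 13 5 10) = [2, 8, 4, 7, 11, 10, 6, 13, 12, 3, 0, 1, 9, 5]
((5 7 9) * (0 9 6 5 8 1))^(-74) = (0 8)(1 9)(5 7 6)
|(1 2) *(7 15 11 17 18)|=10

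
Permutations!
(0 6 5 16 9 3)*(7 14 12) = [6, 1, 2, 0, 4, 16, 5, 14, 8, 3, 10, 11, 7, 13, 12, 15, 9] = (0 6 5 16 9 3)(7 14 12)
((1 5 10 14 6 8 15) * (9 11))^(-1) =(1 15 8 6 14 10 5)(9 11)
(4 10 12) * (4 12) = [0, 1, 2, 3, 10, 5, 6, 7, 8, 9, 4, 11, 12] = (12)(4 10)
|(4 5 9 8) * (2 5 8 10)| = |(2 5 9 10)(4 8)| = 4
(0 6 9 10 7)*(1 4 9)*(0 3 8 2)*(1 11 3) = [6, 4, 0, 8, 9, 5, 11, 1, 2, 10, 7, 3] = (0 6 11 3 8 2)(1 4 9 10 7)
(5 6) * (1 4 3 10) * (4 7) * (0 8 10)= (0 8 10 1 7 4 3)(5 6)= [8, 7, 2, 0, 3, 6, 5, 4, 10, 9, 1]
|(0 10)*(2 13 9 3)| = 4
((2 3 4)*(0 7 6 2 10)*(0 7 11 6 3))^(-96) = ((0 11 6 2)(3 4 10 7))^(-96) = (11)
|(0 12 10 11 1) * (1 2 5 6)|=8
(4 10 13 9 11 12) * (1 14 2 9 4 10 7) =(1 14 2 9 11 12 10 13 4 7) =[0, 14, 9, 3, 7, 5, 6, 1, 8, 11, 13, 12, 10, 4, 2]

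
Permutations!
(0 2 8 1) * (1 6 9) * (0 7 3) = (0 2 8 6 9 1 7 3) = [2, 7, 8, 0, 4, 5, 9, 3, 6, 1]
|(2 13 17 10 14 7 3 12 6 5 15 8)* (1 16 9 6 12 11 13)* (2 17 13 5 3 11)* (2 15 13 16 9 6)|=|(1 9 2)(3 15 8 17 10 14 7 11 5 13 16 6)|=12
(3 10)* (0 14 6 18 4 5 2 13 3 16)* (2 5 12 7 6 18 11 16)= (0 14 18 4 12 7 6 11 16)(2 13 3 10)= [14, 1, 13, 10, 12, 5, 11, 6, 8, 9, 2, 16, 7, 3, 18, 15, 0, 17, 4]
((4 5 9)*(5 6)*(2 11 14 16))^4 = (16) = ((2 11 14 16)(4 6 5 9))^4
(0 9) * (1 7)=(0 9)(1 7)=[9, 7, 2, 3, 4, 5, 6, 1, 8, 0]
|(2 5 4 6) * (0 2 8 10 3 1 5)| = 14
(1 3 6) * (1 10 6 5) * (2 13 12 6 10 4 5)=(1 3 2 13 12 6 4 5)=[0, 3, 13, 2, 5, 1, 4, 7, 8, 9, 10, 11, 6, 12]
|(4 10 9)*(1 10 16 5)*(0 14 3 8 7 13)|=|(0 14 3 8 7 13)(1 10 9 4 16 5)|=6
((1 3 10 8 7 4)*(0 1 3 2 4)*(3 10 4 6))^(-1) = (0 7 8 10 4 3 6 2 1)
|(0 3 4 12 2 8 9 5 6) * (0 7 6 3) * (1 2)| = |(1 2 8 9 5 3 4 12)(6 7)| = 8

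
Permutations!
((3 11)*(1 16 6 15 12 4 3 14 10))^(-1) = (1 10 14 11 3 4 12 15 6 16)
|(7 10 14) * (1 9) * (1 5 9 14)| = 4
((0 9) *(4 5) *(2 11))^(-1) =(0 9)(2 11)(4 5)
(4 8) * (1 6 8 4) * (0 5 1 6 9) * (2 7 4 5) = (0 2 7 4 5 1 9)(6 8) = [2, 9, 7, 3, 5, 1, 8, 4, 6, 0]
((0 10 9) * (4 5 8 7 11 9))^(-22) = ((0 10 4 5 8 7 11 9))^(-22) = (0 4 8 11)(5 7 9 10)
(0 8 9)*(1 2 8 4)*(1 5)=[4, 2, 8, 3, 5, 1, 6, 7, 9, 0]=(0 4 5 1 2 8 9)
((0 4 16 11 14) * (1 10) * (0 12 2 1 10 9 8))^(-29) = (0 4 16 11 14 12 2 1 9 8)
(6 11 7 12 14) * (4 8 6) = (4 8 6 11 7 12 14) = [0, 1, 2, 3, 8, 5, 11, 12, 6, 9, 10, 7, 14, 13, 4]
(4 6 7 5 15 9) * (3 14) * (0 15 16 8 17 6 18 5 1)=(0 15 9 4 18 5 16 8 17 6 7 1)(3 14)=[15, 0, 2, 14, 18, 16, 7, 1, 17, 4, 10, 11, 12, 13, 3, 9, 8, 6, 5]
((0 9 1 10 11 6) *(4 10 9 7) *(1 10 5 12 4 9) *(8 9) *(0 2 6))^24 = (12)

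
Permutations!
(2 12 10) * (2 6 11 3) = [0, 1, 12, 2, 4, 5, 11, 7, 8, 9, 6, 3, 10] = (2 12 10 6 11 3)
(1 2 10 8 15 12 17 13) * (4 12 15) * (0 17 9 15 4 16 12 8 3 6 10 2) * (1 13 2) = [17, 0, 1, 6, 8, 5, 10, 7, 16, 15, 3, 11, 9, 13, 14, 4, 12, 2] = (0 17 2 1)(3 6 10)(4 8 16 12 9 15)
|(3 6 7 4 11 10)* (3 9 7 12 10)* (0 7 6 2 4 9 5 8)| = |(0 7 9 6 12 10 5 8)(2 4 11 3)| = 8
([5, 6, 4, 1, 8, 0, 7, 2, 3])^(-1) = (0 5)(1 3 8 4 2 7 6)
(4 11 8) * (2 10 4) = (2 10 4 11 8) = [0, 1, 10, 3, 11, 5, 6, 7, 2, 9, 4, 8]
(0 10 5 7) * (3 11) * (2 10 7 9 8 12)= (0 7)(2 10 5 9 8 12)(3 11)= [7, 1, 10, 11, 4, 9, 6, 0, 12, 8, 5, 3, 2]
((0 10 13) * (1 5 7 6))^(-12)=((0 10 13)(1 5 7 6))^(-12)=(13)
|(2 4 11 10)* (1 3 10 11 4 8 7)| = 6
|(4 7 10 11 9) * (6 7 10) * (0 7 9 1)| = |(0 7 6 9 4 10 11 1)| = 8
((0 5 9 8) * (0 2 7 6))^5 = (0 7 8 5 6 2 9)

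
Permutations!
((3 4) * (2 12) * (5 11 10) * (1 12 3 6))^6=((1 12 2 3 4 6)(5 11 10))^6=(12)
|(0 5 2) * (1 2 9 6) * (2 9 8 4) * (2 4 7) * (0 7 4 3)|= |(0 5 8 4 3)(1 9 6)(2 7)|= 30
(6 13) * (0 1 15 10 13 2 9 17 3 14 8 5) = [1, 15, 9, 14, 4, 0, 2, 7, 5, 17, 13, 11, 12, 6, 8, 10, 16, 3] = (0 1 15 10 13 6 2 9 17 3 14 8 5)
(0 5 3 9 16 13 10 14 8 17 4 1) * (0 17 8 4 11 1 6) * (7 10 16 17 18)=[5, 18, 2, 9, 6, 3, 0, 10, 8, 17, 14, 1, 12, 16, 4, 15, 13, 11, 7]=(0 5 3 9 17 11 1 18 7 10 14 4 6)(13 16)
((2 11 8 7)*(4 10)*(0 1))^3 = ((0 1)(2 11 8 7)(4 10))^3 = (0 1)(2 7 8 11)(4 10)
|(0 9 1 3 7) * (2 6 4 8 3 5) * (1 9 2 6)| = 9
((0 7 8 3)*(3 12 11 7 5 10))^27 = ((0 5 10 3)(7 8 12 11))^27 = (0 3 10 5)(7 11 12 8)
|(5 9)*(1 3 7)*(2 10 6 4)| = |(1 3 7)(2 10 6 4)(5 9)| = 12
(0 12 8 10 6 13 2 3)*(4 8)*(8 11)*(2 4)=(0 12 2 3)(4 11 8 10 6 13)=[12, 1, 3, 0, 11, 5, 13, 7, 10, 9, 6, 8, 2, 4]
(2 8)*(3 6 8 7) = [0, 1, 7, 6, 4, 5, 8, 3, 2] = (2 7 3 6 8)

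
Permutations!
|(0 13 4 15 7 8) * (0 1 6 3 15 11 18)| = 30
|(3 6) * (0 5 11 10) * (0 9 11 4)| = 6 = |(0 5 4)(3 6)(9 11 10)|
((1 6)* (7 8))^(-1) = ((1 6)(7 8))^(-1) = (1 6)(7 8)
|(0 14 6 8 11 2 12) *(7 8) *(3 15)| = 8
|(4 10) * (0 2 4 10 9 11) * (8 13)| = |(0 2 4 9 11)(8 13)| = 10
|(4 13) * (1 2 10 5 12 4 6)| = 8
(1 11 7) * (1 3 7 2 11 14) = (1 14)(2 11)(3 7) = [0, 14, 11, 7, 4, 5, 6, 3, 8, 9, 10, 2, 12, 13, 1]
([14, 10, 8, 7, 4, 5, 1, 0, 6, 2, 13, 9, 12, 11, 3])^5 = [14, 2, 13, 7, 4, 5, 9, 0, 11, 10, 8, 1, 12, 6, 3]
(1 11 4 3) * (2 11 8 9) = (1 8 9 2 11 4 3) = [0, 8, 11, 1, 3, 5, 6, 7, 9, 2, 10, 4]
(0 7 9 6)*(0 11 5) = (0 7 9 6 11 5) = [7, 1, 2, 3, 4, 0, 11, 9, 8, 6, 10, 5]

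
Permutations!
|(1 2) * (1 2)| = 1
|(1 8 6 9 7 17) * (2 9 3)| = 8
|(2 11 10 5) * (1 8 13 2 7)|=8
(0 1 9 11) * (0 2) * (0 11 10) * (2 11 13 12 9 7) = [1, 7, 13, 3, 4, 5, 6, 2, 8, 10, 0, 11, 9, 12] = (0 1 7 2 13 12 9 10)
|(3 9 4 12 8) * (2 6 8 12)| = 6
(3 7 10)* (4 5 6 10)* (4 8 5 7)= (3 4 7 8 5 6 10)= [0, 1, 2, 4, 7, 6, 10, 8, 5, 9, 3]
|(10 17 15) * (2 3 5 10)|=6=|(2 3 5 10 17 15)|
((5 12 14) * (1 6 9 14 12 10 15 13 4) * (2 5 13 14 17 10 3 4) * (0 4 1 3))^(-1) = ((0 4 3 1 6 9 17 10 15 14 13 2 5))^(-1) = (0 5 2 13 14 15 10 17 9 6 1 3 4)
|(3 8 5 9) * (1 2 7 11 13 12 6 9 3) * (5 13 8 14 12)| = |(1 2 7 11 8 13 5 3 14 12 6 9)| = 12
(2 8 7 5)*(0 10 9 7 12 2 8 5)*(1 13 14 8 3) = (0 10 9 7)(1 13 14 8 12 2 5 3) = [10, 13, 5, 1, 4, 3, 6, 0, 12, 7, 9, 11, 2, 14, 8]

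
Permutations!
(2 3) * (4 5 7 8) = (2 3)(4 5 7 8) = [0, 1, 3, 2, 5, 7, 6, 8, 4]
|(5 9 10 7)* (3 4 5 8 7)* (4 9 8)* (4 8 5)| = 6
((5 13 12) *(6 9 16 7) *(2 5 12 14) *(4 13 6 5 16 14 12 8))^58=(2 7 6 14 16 5 9)(4 12)(8 13)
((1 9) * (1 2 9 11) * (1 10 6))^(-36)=((1 11 10 6)(2 9))^(-36)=(11)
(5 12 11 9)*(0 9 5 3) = (0 9 3)(5 12 11) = [9, 1, 2, 0, 4, 12, 6, 7, 8, 3, 10, 5, 11]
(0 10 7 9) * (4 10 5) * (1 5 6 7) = [6, 5, 2, 3, 10, 4, 7, 9, 8, 0, 1] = (0 6 7 9)(1 5 4 10)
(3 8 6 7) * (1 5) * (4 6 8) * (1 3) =(8)(1 5 3 4 6 7) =[0, 5, 2, 4, 6, 3, 7, 1, 8]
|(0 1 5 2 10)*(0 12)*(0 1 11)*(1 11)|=|(0 1 5 2 10 12 11)|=7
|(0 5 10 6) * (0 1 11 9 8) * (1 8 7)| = 20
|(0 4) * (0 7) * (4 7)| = |(0 7)| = 2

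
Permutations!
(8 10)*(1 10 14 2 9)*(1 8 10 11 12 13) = (1 11 12 13)(2 9 8 14) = [0, 11, 9, 3, 4, 5, 6, 7, 14, 8, 10, 12, 13, 1, 2]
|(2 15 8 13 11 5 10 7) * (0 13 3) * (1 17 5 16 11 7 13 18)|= 12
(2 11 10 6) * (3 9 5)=(2 11 10 6)(3 9 5)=[0, 1, 11, 9, 4, 3, 2, 7, 8, 5, 6, 10]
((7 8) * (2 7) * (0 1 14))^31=(0 1 14)(2 7 8)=((0 1 14)(2 7 8))^31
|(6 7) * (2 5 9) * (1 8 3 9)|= |(1 8 3 9 2 5)(6 7)|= 6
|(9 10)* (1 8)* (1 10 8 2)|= |(1 2)(8 10 9)|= 6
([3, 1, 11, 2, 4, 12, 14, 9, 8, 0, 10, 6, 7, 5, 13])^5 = [14, 1, 5, 13, 4, 3, 7, 11, 8, 6, 10, 12, 2, 0, 9]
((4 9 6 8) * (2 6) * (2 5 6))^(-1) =((4 9 5 6 8))^(-1) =(4 8 6 5 9)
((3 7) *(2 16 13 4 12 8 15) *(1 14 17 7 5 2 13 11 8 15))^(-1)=((1 14 17 7 3 5 2 16 11 8)(4 12 15 13))^(-1)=(1 8 11 16 2 5 3 7 17 14)(4 13 15 12)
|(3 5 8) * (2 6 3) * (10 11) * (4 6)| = 6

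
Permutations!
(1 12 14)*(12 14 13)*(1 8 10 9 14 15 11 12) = [0, 15, 2, 3, 4, 5, 6, 7, 10, 14, 9, 12, 13, 1, 8, 11] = (1 15 11 12 13)(8 10 9 14)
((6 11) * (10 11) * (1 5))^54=(11)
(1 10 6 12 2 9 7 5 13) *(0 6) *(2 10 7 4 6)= [2, 7, 9, 3, 6, 13, 12, 5, 8, 4, 0, 11, 10, 1]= (0 2 9 4 6 12 10)(1 7 5 13)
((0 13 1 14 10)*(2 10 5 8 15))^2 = ((0 13 1 14 5 8 15 2 10))^2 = (0 1 5 15 10 13 14 8 2)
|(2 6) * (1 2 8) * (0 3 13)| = |(0 3 13)(1 2 6 8)| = 12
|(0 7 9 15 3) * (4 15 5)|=7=|(0 7 9 5 4 15 3)|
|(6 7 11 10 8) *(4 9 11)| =|(4 9 11 10 8 6 7)| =7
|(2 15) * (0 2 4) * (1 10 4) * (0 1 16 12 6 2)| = |(1 10 4)(2 15 16 12 6)| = 15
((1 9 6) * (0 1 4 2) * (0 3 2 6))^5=(0 9 1)(2 3)(4 6)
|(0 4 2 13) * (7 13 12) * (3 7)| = 7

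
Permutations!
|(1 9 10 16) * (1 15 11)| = |(1 9 10 16 15 11)| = 6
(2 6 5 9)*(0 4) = (0 4)(2 6 5 9) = [4, 1, 6, 3, 0, 9, 5, 7, 8, 2]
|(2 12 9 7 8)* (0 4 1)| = |(0 4 1)(2 12 9 7 8)| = 15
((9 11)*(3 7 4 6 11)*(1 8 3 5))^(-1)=(1 5 9 11 6 4 7 3 8)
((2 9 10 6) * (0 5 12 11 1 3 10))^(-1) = ((0 5 12 11 1 3 10 6 2 9))^(-1) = (0 9 2 6 10 3 1 11 12 5)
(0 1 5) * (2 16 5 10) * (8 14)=[1, 10, 16, 3, 4, 0, 6, 7, 14, 9, 2, 11, 12, 13, 8, 15, 5]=(0 1 10 2 16 5)(8 14)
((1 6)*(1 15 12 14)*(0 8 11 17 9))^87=(0 11 9 8 17)(1 15 14 6 12)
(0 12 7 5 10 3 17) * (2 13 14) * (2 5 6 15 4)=(0 12 7 6 15 4 2 13 14 5 10 3 17)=[12, 1, 13, 17, 2, 10, 15, 6, 8, 9, 3, 11, 7, 14, 5, 4, 16, 0]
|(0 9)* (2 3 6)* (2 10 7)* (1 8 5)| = |(0 9)(1 8 5)(2 3 6 10 7)| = 30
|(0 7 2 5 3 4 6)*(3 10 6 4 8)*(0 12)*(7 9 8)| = |(0 9 8 3 7 2 5 10 6 12)| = 10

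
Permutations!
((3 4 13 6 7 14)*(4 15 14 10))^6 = (15)(4 13 6 7 10)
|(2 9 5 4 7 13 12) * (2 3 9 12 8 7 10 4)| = 30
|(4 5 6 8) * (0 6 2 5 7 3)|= |(0 6 8 4 7 3)(2 5)|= 6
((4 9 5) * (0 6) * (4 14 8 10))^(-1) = (0 6)(4 10 8 14 5 9)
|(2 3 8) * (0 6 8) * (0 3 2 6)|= 2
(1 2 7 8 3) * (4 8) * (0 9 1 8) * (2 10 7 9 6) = (0 6 2 9 1 10 7 4)(3 8) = [6, 10, 9, 8, 0, 5, 2, 4, 3, 1, 7]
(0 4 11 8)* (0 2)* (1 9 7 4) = (0 1 9 7 4 11 8 2) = [1, 9, 0, 3, 11, 5, 6, 4, 2, 7, 10, 8]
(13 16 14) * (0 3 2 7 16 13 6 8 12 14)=(0 3 2 7 16)(6 8 12 14)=[3, 1, 7, 2, 4, 5, 8, 16, 12, 9, 10, 11, 14, 13, 6, 15, 0]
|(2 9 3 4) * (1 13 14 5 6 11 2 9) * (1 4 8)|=11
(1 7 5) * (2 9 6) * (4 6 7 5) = (1 5)(2 9 7 4 6) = [0, 5, 9, 3, 6, 1, 2, 4, 8, 7]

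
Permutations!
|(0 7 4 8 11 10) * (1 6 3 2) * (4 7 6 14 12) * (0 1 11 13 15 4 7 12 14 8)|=22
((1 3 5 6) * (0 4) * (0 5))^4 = ((0 4 5 6 1 3))^4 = (0 1 5)(3 6 4)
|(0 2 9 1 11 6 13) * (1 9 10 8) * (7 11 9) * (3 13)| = 11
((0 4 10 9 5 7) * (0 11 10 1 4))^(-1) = ((1 4)(5 7 11 10 9))^(-1) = (1 4)(5 9 10 11 7)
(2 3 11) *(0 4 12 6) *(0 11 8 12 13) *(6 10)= (0 4 13)(2 3 8 12 10 6 11)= [4, 1, 3, 8, 13, 5, 11, 7, 12, 9, 6, 2, 10, 0]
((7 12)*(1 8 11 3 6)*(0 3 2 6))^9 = (0 3)(1 6 2 11 8)(7 12) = ((0 3)(1 8 11 2 6)(7 12))^9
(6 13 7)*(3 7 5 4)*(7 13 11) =(3 13 5 4)(6 11 7) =[0, 1, 2, 13, 3, 4, 11, 6, 8, 9, 10, 7, 12, 5]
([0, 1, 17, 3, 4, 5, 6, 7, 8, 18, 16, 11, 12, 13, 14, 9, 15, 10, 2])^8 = [0, 1, 17, 3, 4, 5, 6, 7, 8, 18, 16, 11, 12, 13, 14, 9, 15, 10, 2]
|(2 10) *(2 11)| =3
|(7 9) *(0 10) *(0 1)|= |(0 10 1)(7 9)|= 6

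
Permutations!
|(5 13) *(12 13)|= |(5 12 13)|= 3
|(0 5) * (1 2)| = 2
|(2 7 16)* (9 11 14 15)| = 12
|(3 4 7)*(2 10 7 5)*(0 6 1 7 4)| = |(0 6 1 7 3)(2 10 4 5)| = 20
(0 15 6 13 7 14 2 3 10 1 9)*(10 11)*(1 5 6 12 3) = (0 15 12 3 11 10 5 6 13 7 14 2 1 9) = [15, 9, 1, 11, 4, 6, 13, 14, 8, 0, 5, 10, 3, 7, 2, 12]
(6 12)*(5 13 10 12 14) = (5 13 10 12 6 14) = [0, 1, 2, 3, 4, 13, 14, 7, 8, 9, 12, 11, 6, 10, 5]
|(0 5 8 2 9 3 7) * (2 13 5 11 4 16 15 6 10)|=33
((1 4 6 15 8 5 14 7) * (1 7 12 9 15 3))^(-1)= (1 3 6 4)(5 8 15 9 12 14)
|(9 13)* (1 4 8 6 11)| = 10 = |(1 4 8 6 11)(9 13)|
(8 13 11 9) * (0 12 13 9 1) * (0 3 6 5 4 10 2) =(0 12 13 11 1 3 6 5 4 10 2)(8 9) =[12, 3, 0, 6, 10, 4, 5, 7, 9, 8, 2, 1, 13, 11]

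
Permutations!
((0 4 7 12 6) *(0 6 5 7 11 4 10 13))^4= ((0 10 13)(4 11)(5 7 12))^4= (0 10 13)(5 7 12)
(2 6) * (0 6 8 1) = (0 6 2 8 1) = [6, 0, 8, 3, 4, 5, 2, 7, 1]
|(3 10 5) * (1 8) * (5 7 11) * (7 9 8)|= |(1 7 11 5 3 10 9 8)|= 8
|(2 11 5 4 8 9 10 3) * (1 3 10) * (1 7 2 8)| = 9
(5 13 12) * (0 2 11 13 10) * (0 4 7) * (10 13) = (0 2 11 10 4 7)(5 13 12) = [2, 1, 11, 3, 7, 13, 6, 0, 8, 9, 4, 10, 5, 12]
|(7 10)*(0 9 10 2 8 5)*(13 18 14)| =|(0 9 10 7 2 8 5)(13 18 14)| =21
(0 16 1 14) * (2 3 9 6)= (0 16 1 14)(2 3 9 6)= [16, 14, 3, 9, 4, 5, 2, 7, 8, 6, 10, 11, 12, 13, 0, 15, 1]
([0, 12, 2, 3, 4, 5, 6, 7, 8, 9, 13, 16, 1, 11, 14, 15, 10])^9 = [0, 12, 2, 3, 4, 5, 6, 7, 8, 9, 13, 16, 1, 11, 14, 15, 10]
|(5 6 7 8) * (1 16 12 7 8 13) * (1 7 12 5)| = 10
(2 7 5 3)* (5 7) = [0, 1, 5, 2, 4, 3, 6, 7] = (7)(2 5 3)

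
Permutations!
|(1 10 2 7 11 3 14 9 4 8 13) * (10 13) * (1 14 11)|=|(1 13 14 9 4 8 10 2 7)(3 11)|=18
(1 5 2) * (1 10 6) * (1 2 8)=(1 5 8)(2 10 6)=[0, 5, 10, 3, 4, 8, 2, 7, 1, 9, 6]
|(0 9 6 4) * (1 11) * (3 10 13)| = 12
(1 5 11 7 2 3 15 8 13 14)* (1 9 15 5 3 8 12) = (1 3 5 11 7 2 8 13 14 9 15 12) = [0, 3, 8, 5, 4, 11, 6, 2, 13, 15, 10, 7, 1, 14, 9, 12]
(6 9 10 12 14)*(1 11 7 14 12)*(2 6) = (1 11 7 14 2 6 9 10) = [0, 11, 6, 3, 4, 5, 9, 14, 8, 10, 1, 7, 12, 13, 2]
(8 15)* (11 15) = (8 11 15) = [0, 1, 2, 3, 4, 5, 6, 7, 11, 9, 10, 15, 12, 13, 14, 8]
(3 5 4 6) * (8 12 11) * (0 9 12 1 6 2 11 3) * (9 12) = (0 12 3 5 4 2 11 8 1 6) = [12, 6, 11, 5, 2, 4, 0, 7, 1, 9, 10, 8, 3]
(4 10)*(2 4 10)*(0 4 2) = (10)(0 4) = [4, 1, 2, 3, 0, 5, 6, 7, 8, 9, 10]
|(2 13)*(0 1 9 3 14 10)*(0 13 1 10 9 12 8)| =21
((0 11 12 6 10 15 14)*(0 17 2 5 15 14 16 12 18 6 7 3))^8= ((0 11 18 6 10 14 17 2 5 15 16 12 7 3))^8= (0 5 18 16 10 7 17)(2 11 15 6 12 14 3)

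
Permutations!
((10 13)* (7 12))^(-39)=(7 12)(10 13)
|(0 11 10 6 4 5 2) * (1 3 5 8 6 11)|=30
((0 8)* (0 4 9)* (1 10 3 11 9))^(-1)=((0 8 4 1 10 3 11 9))^(-1)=(0 9 11 3 10 1 4 8)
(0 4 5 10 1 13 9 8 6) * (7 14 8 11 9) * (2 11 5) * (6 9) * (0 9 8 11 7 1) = [4, 13, 7, 3, 2, 10, 9, 14, 8, 5, 0, 6, 12, 1, 11] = (0 4 2 7 14 11 6 9 5 10)(1 13)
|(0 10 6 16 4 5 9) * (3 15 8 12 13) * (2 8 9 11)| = 14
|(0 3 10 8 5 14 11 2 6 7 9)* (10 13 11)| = 8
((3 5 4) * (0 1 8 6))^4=(8)(3 5 4)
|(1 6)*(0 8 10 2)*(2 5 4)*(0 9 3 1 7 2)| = 30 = |(0 8 10 5 4)(1 6 7 2 9 3)|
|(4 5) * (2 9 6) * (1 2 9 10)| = 6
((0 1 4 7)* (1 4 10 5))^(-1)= ((0 4 7)(1 10 5))^(-1)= (0 7 4)(1 5 10)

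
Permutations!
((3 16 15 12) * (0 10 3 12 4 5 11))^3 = ((0 10 3 16 15 4 5 11))^3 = (0 16 5 10 15 11 3 4)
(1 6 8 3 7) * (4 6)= (1 4 6 8 3 7)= [0, 4, 2, 7, 6, 5, 8, 1, 3]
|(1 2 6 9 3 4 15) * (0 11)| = 14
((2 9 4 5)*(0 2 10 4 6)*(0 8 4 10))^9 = (10)(0 9 8 5 2 6 4)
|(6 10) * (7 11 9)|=6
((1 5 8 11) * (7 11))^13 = ((1 5 8 7 11))^13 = (1 7 5 11 8)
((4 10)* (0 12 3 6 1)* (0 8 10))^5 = (0 8 3 4 1 12 10 6)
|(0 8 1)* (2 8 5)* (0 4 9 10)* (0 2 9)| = 8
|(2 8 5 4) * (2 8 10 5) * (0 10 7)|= 7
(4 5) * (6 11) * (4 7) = [0, 1, 2, 3, 5, 7, 11, 4, 8, 9, 10, 6] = (4 5 7)(6 11)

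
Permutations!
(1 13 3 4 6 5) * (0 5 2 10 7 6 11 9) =(0 5 1 13 3 4 11 9)(2 10 7 6) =[5, 13, 10, 4, 11, 1, 2, 6, 8, 0, 7, 9, 12, 3]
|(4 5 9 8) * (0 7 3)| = 12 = |(0 7 3)(4 5 9 8)|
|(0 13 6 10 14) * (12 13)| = |(0 12 13 6 10 14)| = 6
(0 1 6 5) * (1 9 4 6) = [9, 1, 2, 3, 6, 0, 5, 7, 8, 4] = (0 9 4 6 5)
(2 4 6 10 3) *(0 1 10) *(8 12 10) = [1, 8, 4, 2, 6, 5, 0, 7, 12, 9, 3, 11, 10] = (0 1 8 12 10 3 2 4 6)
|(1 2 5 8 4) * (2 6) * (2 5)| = 5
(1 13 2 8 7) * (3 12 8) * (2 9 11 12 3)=(1 13 9 11 12 8 7)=[0, 13, 2, 3, 4, 5, 6, 1, 7, 11, 10, 12, 8, 9]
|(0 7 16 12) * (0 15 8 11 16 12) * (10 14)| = |(0 7 12 15 8 11 16)(10 14)| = 14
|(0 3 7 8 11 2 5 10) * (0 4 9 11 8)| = |(0 3 7)(2 5 10 4 9 11)| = 6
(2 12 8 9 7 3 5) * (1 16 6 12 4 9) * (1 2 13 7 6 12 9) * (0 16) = (0 16 12 8 2 4 1)(3 5 13 7)(6 9) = [16, 0, 4, 5, 1, 13, 9, 3, 2, 6, 10, 11, 8, 7, 14, 15, 12]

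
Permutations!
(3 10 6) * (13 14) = [0, 1, 2, 10, 4, 5, 3, 7, 8, 9, 6, 11, 12, 14, 13] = (3 10 6)(13 14)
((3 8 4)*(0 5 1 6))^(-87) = ((0 5 1 6)(3 8 4))^(-87) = (8)(0 5 1 6)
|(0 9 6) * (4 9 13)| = |(0 13 4 9 6)| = 5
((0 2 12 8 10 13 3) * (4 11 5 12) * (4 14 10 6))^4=(0 13 14)(2 3 10)(4 8 5)(6 12 11)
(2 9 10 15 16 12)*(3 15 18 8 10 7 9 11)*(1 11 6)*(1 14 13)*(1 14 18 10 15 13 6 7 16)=(1 11 3 13 14 6 18 8 15)(2 7 9 16 12)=[0, 11, 7, 13, 4, 5, 18, 9, 15, 16, 10, 3, 2, 14, 6, 1, 12, 17, 8]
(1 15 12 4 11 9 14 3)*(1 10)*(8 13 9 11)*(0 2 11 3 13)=[2, 15, 11, 10, 8, 5, 6, 7, 0, 14, 1, 3, 4, 9, 13, 12]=(0 2 11 3 10 1 15 12 4 8)(9 14 13)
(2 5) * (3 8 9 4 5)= (2 3 8 9 4 5)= [0, 1, 3, 8, 5, 2, 6, 7, 9, 4]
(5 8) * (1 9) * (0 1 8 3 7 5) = (0 1 9 8)(3 7 5) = [1, 9, 2, 7, 4, 3, 6, 5, 0, 8]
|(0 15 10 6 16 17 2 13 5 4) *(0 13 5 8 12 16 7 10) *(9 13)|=|(0 15)(2 5 4 9 13 8 12 16 17)(6 7 10)|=18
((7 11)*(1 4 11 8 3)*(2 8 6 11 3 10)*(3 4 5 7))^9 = (1 6)(3 7)(5 11)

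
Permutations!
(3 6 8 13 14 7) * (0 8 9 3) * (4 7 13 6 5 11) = [8, 1, 2, 5, 7, 11, 9, 0, 6, 3, 10, 4, 12, 14, 13] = (0 8 6 9 3 5 11 4 7)(13 14)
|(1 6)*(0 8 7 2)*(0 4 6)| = 7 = |(0 8 7 2 4 6 1)|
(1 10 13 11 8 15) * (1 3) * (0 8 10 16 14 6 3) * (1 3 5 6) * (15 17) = [8, 16, 2, 3, 4, 6, 5, 7, 17, 9, 13, 10, 12, 11, 1, 0, 14, 15] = (0 8 17 15)(1 16 14)(5 6)(10 13 11)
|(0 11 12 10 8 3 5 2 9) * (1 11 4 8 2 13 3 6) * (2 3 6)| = |(0 4 8 2 9)(1 11 12 10 3 5 13 6)| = 40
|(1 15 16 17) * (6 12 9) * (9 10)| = 4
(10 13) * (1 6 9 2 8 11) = (1 6 9 2 8 11)(10 13) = [0, 6, 8, 3, 4, 5, 9, 7, 11, 2, 13, 1, 12, 10]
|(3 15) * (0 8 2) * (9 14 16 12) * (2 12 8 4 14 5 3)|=|(0 4 14 16 8 12 9 5 3 15 2)|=11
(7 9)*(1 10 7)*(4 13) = [0, 10, 2, 3, 13, 5, 6, 9, 8, 1, 7, 11, 12, 4] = (1 10 7 9)(4 13)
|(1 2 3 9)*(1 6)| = |(1 2 3 9 6)| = 5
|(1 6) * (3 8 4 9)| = |(1 6)(3 8 4 9)| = 4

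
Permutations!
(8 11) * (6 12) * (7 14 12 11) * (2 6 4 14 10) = (2 6 11 8 7 10)(4 14 12) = [0, 1, 6, 3, 14, 5, 11, 10, 7, 9, 2, 8, 4, 13, 12]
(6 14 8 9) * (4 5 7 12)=[0, 1, 2, 3, 5, 7, 14, 12, 9, 6, 10, 11, 4, 13, 8]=(4 5 7 12)(6 14 8 9)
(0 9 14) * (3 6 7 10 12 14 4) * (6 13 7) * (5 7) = [9, 1, 2, 13, 3, 7, 6, 10, 8, 4, 12, 11, 14, 5, 0] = (0 9 4 3 13 5 7 10 12 14)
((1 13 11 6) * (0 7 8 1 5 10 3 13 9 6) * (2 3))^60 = (13)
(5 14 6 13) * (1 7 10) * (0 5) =(0 5 14 6 13)(1 7 10) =[5, 7, 2, 3, 4, 14, 13, 10, 8, 9, 1, 11, 12, 0, 6]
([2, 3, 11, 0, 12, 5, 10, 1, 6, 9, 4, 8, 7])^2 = [11, 0, 8, 2, 7, 5, 4, 3, 10, 9, 12, 6, 1]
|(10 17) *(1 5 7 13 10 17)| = 5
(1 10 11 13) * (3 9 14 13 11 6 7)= (1 10 6 7 3 9 14 13)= [0, 10, 2, 9, 4, 5, 7, 3, 8, 14, 6, 11, 12, 1, 13]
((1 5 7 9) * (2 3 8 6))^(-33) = (1 9 7 5)(2 6 8 3)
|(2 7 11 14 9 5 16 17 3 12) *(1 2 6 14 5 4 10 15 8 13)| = 17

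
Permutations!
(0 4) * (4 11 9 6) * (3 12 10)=(0 11 9 6 4)(3 12 10)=[11, 1, 2, 12, 0, 5, 4, 7, 8, 6, 3, 9, 10]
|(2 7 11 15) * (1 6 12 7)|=|(1 6 12 7 11 15 2)|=7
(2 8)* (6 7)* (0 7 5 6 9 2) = [7, 1, 8, 3, 4, 6, 5, 9, 0, 2] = (0 7 9 2 8)(5 6)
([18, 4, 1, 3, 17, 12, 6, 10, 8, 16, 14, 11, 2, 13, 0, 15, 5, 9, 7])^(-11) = (0 14 10 7 18)(1 5 17 2 16 4 12 9)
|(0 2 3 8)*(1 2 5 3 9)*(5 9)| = 7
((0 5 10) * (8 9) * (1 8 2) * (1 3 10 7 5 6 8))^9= ((0 6 8 9 2 3 10)(5 7))^9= (0 8 2 10 6 9 3)(5 7)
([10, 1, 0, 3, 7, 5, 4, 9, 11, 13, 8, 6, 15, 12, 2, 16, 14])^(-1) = [2, 1, 14, 3, 6, 5, 11, 4, 10, 7, 0, 8, 13, 9, 16, 12, 15]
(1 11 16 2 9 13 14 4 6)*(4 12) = (1 11 16 2 9 13 14 12 4 6) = [0, 11, 9, 3, 6, 5, 1, 7, 8, 13, 10, 16, 4, 14, 12, 15, 2]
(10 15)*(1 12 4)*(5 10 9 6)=(1 12 4)(5 10 15 9 6)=[0, 12, 2, 3, 1, 10, 5, 7, 8, 6, 15, 11, 4, 13, 14, 9]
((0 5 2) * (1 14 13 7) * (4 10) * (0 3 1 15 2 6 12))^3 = ((0 5 6 12)(1 14 13 7 15 2 3)(4 10))^3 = (0 12 6 5)(1 7 3 13 2 14 15)(4 10)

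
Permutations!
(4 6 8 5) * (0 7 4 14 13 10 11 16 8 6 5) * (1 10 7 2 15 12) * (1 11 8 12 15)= (0 2 1 10 8)(4 5 14 13 7)(11 16 12)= [2, 10, 1, 3, 5, 14, 6, 4, 0, 9, 8, 16, 11, 7, 13, 15, 12]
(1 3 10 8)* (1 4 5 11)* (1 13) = (1 3 10 8 4 5 11 13) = [0, 3, 2, 10, 5, 11, 6, 7, 4, 9, 8, 13, 12, 1]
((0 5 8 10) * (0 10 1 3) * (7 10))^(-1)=(0 3 1 8 5)(7 10)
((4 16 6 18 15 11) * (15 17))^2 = ((4 16 6 18 17 15 11))^2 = (4 6 17 11 16 18 15)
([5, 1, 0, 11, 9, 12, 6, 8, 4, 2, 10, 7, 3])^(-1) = (0 2 9 4 8 7 11 3 12 5)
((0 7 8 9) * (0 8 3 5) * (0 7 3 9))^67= ((0 3 5 7 9 8))^67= (0 3 5 7 9 8)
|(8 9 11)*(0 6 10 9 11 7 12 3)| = |(0 6 10 9 7 12 3)(8 11)| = 14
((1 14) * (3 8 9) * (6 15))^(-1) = ((1 14)(3 8 9)(6 15))^(-1) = (1 14)(3 9 8)(6 15)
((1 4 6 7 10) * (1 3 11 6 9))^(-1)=((1 4 9)(3 11 6 7 10))^(-1)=(1 9 4)(3 10 7 6 11)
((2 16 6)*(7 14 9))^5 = ((2 16 6)(7 14 9))^5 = (2 6 16)(7 9 14)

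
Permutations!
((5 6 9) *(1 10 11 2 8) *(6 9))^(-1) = ((1 10 11 2 8)(5 9))^(-1) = (1 8 2 11 10)(5 9)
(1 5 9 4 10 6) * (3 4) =[0, 5, 2, 4, 10, 9, 1, 7, 8, 3, 6] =(1 5 9 3 4 10 6)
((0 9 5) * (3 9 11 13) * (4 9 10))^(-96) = ((0 11 13 3 10 4 9 5))^(-96) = (13)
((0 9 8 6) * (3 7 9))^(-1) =((0 3 7 9 8 6))^(-1) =(0 6 8 9 7 3)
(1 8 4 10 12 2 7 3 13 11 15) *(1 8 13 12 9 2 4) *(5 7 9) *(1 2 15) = (1 13 11)(2 9 15 8)(3 12 4 10 5 7) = [0, 13, 9, 12, 10, 7, 6, 3, 2, 15, 5, 1, 4, 11, 14, 8]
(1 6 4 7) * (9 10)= (1 6 4 7)(9 10)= [0, 6, 2, 3, 7, 5, 4, 1, 8, 10, 9]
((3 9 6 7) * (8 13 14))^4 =((3 9 6 7)(8 13 14))^4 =(8 13 14)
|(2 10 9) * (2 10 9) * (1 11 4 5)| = |(1 11 4 5)(2 9 10)| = 12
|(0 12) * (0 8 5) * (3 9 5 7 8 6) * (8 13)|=|(0 12 6 3 9 5)(7 13 8)|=6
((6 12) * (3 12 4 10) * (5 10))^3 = (3 4)(5 12)(6 10)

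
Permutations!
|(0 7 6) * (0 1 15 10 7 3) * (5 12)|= 10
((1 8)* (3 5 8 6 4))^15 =(1 3)(4 8)(5 6)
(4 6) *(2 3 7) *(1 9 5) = (1 9 5)(2 3 7)(4 6) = [0, 9, 3, 7, 6, 1, 4, 2, 8, 5]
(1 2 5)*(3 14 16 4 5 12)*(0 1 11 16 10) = (0 1 2 12 3 14 10)(4 5 11 16) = [1, 2, 12, 14, 5, 11, 6, 7, 8, 9, 0, 16, 3, 13, 10, 15, 4]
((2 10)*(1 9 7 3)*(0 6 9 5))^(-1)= ((0 6 9 7 3 1 5)(2 10))^(-1)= (0 5 1 3 7 9 6)(2 10)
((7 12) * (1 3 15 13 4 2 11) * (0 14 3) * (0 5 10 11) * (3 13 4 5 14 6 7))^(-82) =(0 4 3 7)(1 13 10)(2 15 12 6)(5 11 14)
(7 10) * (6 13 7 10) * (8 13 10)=(6 10 8 13 7)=[0, 1, 2, 3, 4, 5, 10, 6, 13, 9, 8, 11, 12, 7]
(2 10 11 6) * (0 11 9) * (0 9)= (0 11 6 2 10)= [11, 1, 10, 3, 4, 5, 2, 7, 8, 9, 0, 6]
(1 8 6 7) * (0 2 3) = (0 2 3)(1 8 6 7) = [2, 8, 3, 0, 4, 5, 7, 1, 6]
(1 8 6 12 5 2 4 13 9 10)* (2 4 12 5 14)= (1 8 6 5 4 13 9 10)(2 12 14)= [0, 8, 12, 3, 13, 4, 5, 7, 6, 10, 1, 11, 14, 9, 2]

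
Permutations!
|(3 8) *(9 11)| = 2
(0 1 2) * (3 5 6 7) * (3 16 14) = [1, 2, 0, 5, 4, 6, 7, 16, 8, 9, 10, 11, 12, 13, 3, 15, 14] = (0 1 2)(3 5 6 7 16 14)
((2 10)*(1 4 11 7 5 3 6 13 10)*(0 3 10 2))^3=((0 3 6 13 2 1 4 11 7 5 10))^3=(0 13 4 5 3 2 11 10 6 1 7)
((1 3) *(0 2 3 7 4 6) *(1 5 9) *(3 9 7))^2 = (0 9 3 7 6 2 1 5 4)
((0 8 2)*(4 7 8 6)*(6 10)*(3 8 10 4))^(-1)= (0 2 8 3 6 10 7 4)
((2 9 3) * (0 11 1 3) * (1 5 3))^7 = (0 11 5 3 2 9)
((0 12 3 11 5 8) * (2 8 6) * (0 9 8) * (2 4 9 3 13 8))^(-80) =(0 4 11 13 2 6 3 12 9 5 8)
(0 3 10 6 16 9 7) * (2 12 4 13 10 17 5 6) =[3, 1, 12, 17, 13, 6, 16, 0, 8, 7, 2, 11, 4, 10, 14, 15, 9, 5] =(0 3 17 5 6 16 9 7)(2 12 4 13 10)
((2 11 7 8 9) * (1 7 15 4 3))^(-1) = ((1 7 8 9 2 11 15 4 3))^(-1) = (1 3 4 15 11 2 9 8 7)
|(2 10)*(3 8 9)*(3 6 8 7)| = 6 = |(2 10)(3 7)(6 8 9)|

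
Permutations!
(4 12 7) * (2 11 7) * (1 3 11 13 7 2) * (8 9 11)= [0, 3, 13, 8, 12, 5, 6, 4, 9, 11, 10, 2, 1, 7]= (1 3 8 9 11 2 13 7 4 12)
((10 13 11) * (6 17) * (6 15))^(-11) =(6 17 15)(10 13 11)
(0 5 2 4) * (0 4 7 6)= [5, 1, 7, 3, 4, 2, 0, 6]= (0 5 2 7 6)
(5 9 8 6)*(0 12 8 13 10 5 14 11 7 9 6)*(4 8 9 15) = (0 12 9 13 10 5 6 14 11 7 15 4 8) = [12, 1, 2, 3, 8, 6, 14, 15, 0, 13, 5, 7, 9, 10, 11, 4]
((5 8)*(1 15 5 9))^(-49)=(1 15 5 8 9)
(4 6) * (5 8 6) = [0, 1, 2, 3, 5, 8, 4, 7, 6] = (4 5 8 6)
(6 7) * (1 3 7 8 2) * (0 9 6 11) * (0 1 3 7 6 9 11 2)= (0 11 1 7 2 3 6 8)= [11, 7, 3, 6, 4, 5, 8, 2, 0, 9, 10, 1]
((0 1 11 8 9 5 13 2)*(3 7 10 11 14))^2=(0 14 7 11 9 13)(1 3 10 8 5 2)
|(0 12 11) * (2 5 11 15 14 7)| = 8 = |(0 12 15 14 7 2 5 11)|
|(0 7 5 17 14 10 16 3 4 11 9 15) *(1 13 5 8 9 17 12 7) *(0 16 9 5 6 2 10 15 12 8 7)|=56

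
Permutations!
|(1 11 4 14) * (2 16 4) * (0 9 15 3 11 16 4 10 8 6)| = |(0 9 15 3 11 2 4 14 1 16 10 8 6)| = 13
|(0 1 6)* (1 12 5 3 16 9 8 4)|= |(0 12 5 3 16 9 8 4 1 6)|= 10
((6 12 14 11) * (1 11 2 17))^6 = (1 17 2 14 12 6 11)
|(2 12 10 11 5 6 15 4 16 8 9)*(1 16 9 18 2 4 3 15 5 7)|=|(1 16 8 18 2 12 10 11 7)(3 15)(4 9)(5 6)|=18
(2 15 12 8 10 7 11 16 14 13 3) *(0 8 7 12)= (0 8 10 12 7 11 16 14 13 3 2 15)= [8, 1, 15, 2, 4, 5, 6, 11, 10, 9, 12, 16, 7, 3, 13, 0, 14]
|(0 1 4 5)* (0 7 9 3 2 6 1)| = 8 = |(1 4 5 7 9 3 2 6)|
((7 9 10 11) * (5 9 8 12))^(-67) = ((5 9 10 11 7 8 12))^(-67) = (5 11 12 10 8 9 7)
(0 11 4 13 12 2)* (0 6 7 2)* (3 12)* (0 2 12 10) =[11, 1, 6, 10, 13, 5, 7, 12, 8, 9, 0, 4, 2, 3] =(0 11 4 13 3 10)(2 6 7 12)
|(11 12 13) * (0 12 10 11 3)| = 4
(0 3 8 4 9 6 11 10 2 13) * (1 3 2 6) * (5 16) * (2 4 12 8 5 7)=(0 4 9 1 3 5 16 7 2 13)(6 11 10)(8 12)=[4, 3, 13, 5, 9, 16, 11, 2, 12, 1, 6, 10, 8, 0, 14, 15, 7]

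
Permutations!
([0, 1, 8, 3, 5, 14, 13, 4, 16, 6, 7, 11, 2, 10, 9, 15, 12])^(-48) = [0, 1, 2, 3, 4, 5, 6, 7, 8, 9, 10, 11, 12, 13, 14, 15, 16]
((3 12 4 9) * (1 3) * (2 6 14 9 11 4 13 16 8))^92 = (1 12 16 2 14)(3 13 8 6 9) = ((1 3 12 13 16 8 2 6 14 9)(4 11))^92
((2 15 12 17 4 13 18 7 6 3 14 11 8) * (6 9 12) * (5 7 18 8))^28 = ((18)(2 15 6 3 14 11 5 7 9 12 17 4 13 8))^28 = (18)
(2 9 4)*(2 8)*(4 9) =(9)(2 4 8) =[0, 1, 4, 3, 8, 5, 6, 7, 2, 9]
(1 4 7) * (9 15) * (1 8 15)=(1 4 7 8 15 9)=[0, 4, 2, 3, 7, 5, 6, 8, 15, 1, 10, 11, 12, 13, 14, 9]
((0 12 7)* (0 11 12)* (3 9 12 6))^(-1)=(3 6 11 7 12 9)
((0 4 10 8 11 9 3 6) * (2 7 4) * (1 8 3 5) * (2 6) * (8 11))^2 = ((0 6)(1 11 9 5)(2 7 4 10 3))^2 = (1 9)(2 4 3 7 10)(5 11)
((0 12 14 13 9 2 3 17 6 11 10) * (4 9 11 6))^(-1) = (0 10 11 13 14 12)(2 9 4 17 3)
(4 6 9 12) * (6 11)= (4 11 6 9 12)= [0, 1, 2, 3, 11, 5, 9, 7, 8, 12, 10, 6, 4]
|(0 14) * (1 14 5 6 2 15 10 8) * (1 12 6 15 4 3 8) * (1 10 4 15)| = |(0 5 1 14)(2 15 4 3 8 12 6)| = 28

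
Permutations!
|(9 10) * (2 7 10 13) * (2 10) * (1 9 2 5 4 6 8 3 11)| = 12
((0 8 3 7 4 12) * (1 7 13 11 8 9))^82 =(0 4 1)(3 11)(7 9 12)(8 13)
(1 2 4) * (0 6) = (0 6)(1 2 4) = [6, 2, 4, 3, 1, 5, 0]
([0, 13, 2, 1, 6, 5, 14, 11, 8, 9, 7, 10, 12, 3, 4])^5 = (1 3 13)(4 14 6)(7 10 11)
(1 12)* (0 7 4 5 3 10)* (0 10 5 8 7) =(1 12)(3 5)(4 8 7) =[0, 12, 2, 5, 8, 3, 6, 4, 7, 9, 10, 11, 1]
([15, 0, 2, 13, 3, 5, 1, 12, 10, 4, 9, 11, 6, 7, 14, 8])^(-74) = (0 6 7 3 9 8)(1 12 13 4 10 15)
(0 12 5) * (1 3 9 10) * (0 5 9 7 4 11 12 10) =[10, 3, 2, 7, 11, 5, 6, 4, 8, 0, 1, 12, 9] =(0 10 1 3 7 4 11 12 9)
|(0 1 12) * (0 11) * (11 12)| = 3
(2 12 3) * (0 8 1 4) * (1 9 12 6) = (0 8 9 12 3 2 6 1 4) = [8, 4, 6, 2, 0, 5, 1, 7, 9, 12, 10, 11, 3]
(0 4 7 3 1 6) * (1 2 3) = [4, 6, 3, 2, 7, 5, 0, 1] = (0 4 7 1 6)(2 3)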